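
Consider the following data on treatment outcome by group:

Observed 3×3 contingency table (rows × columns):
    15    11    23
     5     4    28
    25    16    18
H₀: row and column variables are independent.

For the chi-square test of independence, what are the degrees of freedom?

df = (r−1)(c−1) = (3−1)·(3−1) = 4

degrees of freedom = 4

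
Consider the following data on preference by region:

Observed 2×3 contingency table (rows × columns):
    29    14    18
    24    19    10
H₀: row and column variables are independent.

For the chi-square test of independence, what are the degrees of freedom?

df = (r−1)(c−1) = (2−1)·(3−1) = 2

degrees of freedom = 2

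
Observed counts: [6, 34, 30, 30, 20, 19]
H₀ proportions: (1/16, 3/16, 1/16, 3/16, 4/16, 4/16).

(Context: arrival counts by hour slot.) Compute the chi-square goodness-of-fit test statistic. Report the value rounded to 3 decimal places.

n = 139; E_i = n·p_i = [8.69, 26.06, 8.69, 26.06, 34.75, 34.75]
χ² = (6−8.69)²/8.69 + (34−26.06)²/26.06 + (30−8.69)²/8.69 + (30−26.06)²/26.06 + (20−34.75)²/34.75 + (19−34.75)²/34.75 = 69.5276
df = 5

test statistic = 69.528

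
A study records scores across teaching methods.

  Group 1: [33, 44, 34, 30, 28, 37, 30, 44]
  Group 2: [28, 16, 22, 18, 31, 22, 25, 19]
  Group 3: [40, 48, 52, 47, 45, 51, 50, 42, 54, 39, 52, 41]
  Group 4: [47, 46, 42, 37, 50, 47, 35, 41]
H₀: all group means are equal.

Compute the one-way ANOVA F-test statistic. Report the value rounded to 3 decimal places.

Group means [35.00, 22.62, 46.75, 43.12], grand mean 37.972
SSB = Σnᵢ(x̄ᵢ−x̄)² = 3091.972; SSW = ΣΣ(x−x̄ᵢ)² = 951.000
MSB = 3091.972/3 = 1030.6574; MSW = 951.000/32 = 29.7188
F = MSB/MSW = 34.6804
df = (3, 32)

test statistic = 34.680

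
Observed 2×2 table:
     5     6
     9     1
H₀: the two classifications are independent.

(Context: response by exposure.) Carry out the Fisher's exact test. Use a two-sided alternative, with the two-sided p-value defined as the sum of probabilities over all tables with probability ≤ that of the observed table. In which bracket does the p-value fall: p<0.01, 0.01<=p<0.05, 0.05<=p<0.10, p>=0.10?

p-value bracket: 0.05<=p<0.10

Margins: r₁=11, r₂=10, c₁=14, c₂=7, n=21
p_obs = C(11,5)·C(10,9)/C(21,14); sum pmf over tables with pmf ≤ p_obs
p-value (two-sided) = 0.06347
→ bracket: 0.05<=p<0.10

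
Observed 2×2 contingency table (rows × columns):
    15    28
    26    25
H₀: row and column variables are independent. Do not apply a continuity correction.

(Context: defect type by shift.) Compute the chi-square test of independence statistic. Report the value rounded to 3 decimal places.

Row totals [43, 51], col totals [41, 53], n=94
χ² = (15−18.76)²/18.76 + (28−24.24)²/24.24 + (26−22.24)²/22.24 + (25−28.76)²/28.76 = 2.4580
df = 1

test statistic = 2.458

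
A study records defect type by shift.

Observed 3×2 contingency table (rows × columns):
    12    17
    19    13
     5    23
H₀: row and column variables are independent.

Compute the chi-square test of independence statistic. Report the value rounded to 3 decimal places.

test statistic = 10.702

Row totals [29, 32, 28], col totals [36, 53], n=89
χ² = (12−11.73)²/11.73 + (17−17.27)²/17.27 + (19−12.94)²/12.94 + (13−19.06)²/19.06 + (5−11.33)²/11.33 + (23−16.67)²/16.67 = 10.7018
df = 2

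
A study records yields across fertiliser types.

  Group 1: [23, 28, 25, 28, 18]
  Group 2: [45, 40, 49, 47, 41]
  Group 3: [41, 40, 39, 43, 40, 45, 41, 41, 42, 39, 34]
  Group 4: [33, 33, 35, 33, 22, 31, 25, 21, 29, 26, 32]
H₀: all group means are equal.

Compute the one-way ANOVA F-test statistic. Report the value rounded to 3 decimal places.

Group means [24.40, 44.40, 40.45, 29.09], grand mean 34.656
SSB = Σnᵢ(x̄ᵢ−x̄)² = 1711.182; SSW = ΣΣ(x−x̄ᵢ)² = 440.036
MSB = 1711.182/3 = 570.3941; MSW = 440.036/28 = 15.7156
F = MSB/MSW = 36.2948
df = (3, 28)

test statistic = 36.295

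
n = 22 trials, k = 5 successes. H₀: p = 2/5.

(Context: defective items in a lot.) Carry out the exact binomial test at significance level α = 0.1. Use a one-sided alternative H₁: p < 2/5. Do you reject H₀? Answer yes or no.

Exact binomial: n=22, k=5, p₀=2/5=0.4000
P(X≤5) from Σ C(n,i)·p₀^i·(1−p₀)^(n−i)
p-value (one-sided, H₁ less) = 0.07223
At α=0.1: p < α → reject H₀

reject H₀: yes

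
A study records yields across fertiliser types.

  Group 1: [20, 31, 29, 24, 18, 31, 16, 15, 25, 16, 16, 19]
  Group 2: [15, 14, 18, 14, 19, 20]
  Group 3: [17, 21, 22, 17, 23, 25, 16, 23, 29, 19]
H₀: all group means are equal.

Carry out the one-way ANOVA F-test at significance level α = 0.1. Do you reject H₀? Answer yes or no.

Group means [21.67, 16.67, 21.20], grand mean 20.429
SSB = Σnᵢ(x̄ᵢ−x̄)² = 109.257; SSW = ΣΣ(x−x̄ᵢ)² = 593.600
MSB = 109.257/2 = 54.6286; MSW = 593.600/25 = 23.7440
F = MSB/MSW = 2.3007
df = (2, 25)
p-value (upper-tail) = 0.12101
At α=0.1: p ≥ α → fail to reject H₀

reject H₀: no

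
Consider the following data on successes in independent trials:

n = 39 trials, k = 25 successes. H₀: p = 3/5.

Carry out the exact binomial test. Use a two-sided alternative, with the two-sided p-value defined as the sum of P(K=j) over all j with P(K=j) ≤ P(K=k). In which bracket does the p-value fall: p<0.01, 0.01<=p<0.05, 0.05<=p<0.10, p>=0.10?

p-value bracket: p>=0.10

Exact binomial: n=39, k=25, p₀=3/5=0.6000
P(X=j) = C(n,j)·p₀^j·(1−p₀)^(n−j); p = Σ P(X=j) over j with P(X=j) ≤ P(X=25)
p-value (two-sided) = 0.62881
→ bracket: p>=0.10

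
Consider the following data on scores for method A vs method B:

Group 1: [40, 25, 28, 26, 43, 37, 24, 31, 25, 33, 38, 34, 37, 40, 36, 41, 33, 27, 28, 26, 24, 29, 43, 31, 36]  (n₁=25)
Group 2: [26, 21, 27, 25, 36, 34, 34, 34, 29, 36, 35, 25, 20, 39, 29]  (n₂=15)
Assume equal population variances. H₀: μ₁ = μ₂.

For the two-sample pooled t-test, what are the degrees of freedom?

df = n₁ + n₂ − 2 = 25 + 15 − 2 = 38

degrees of freedom = 38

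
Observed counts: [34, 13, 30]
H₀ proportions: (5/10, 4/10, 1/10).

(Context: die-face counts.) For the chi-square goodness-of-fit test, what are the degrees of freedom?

df = k − 1 = 3 − 1 = 2

degrees of freedom = 2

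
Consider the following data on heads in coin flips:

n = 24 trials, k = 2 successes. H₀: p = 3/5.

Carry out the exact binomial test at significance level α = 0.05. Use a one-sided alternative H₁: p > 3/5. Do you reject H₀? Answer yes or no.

Exact binomial: n=24, k=2, p₀=3/5=0.6000
P(X≥2) from Σ C(n,i)·p₀^i·(1−p₀)^(n−i)
p-value (one-sided, H₁ greater) = 1.00000
At α=0.05: p ≥ α → fail to reject H₀

reject H₀: no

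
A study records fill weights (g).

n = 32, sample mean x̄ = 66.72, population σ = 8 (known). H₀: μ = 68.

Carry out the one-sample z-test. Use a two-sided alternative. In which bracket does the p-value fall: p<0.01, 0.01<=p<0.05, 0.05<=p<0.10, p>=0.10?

SE = σ/√n = 8/√32 = 1.4142
z = (x̄−μ₀)/SE = (66.72−68)/1.4142 = -0.9051
p-value (two-sided) = 0.36541
→ bracket: p>=0.10

p-value bracket: p>=0.10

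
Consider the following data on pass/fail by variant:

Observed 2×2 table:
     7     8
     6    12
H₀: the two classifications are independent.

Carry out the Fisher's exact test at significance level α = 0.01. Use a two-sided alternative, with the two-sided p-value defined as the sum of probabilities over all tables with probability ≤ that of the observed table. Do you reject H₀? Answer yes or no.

Margins: r₁=15, r₂=18, c₁=13, c₂=20, n=33
p_obs = C(15,7)·C(18,6)/C(33,13); sum pmf over tables with pmf ≤ p_obs
p-value (two-sided) = 0.49284
At α=0.01: p ≥ α → fail to reject H₀

reject H₀: no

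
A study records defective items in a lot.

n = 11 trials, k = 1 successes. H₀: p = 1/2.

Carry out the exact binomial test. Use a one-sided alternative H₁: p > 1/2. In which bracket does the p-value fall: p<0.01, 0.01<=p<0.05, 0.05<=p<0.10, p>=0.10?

p-value bracket: p>=0.10

Exact binomial: n=11, k=1, p₀=1/2=0.5000
P(X≥1) from Σ C(n,i)·p₀^i·(1−p₀)^(n−i)
p-value (one-sided, H₁ greater) = 0.99951
→ bracket: p>=0.10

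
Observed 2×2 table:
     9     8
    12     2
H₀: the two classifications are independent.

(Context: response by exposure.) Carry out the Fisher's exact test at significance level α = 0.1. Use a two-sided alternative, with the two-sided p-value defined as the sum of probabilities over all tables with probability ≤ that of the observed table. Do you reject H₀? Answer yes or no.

reject H₀: yes

Margins: r₁=17, r₂=14, c₁=21, c₂=10, n=31
p_obs = C(17,9)·C(14,12)/C(31,21); sum pmf over tables with pmf ≤ p_obs
p-value (two-sided) = 0.06799
At α=0.1: p < α → reject H₀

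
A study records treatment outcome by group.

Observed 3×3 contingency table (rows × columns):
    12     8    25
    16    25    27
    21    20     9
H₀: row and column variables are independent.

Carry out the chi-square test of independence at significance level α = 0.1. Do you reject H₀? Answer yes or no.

Row totals [45, 68, 50], col totals [49, 53, 61], n=163
χ² = (12−13.53)²/13.53 + (8−14.63)²/14.63 + (25−16.84)²/16.84 + (16−20.44)²/20.44 + (25−22.11)²/22.11 + (27−25.45)²/25.45 + (21−15.03)²/15.03 + (20−16.26)²/16.26 + (9−18.71)²/18.71 = 16.8419
df = 4
p-value (upper-tail) = 0.00207
At α=0.1: p < α → reject H₀

reject H₀: yes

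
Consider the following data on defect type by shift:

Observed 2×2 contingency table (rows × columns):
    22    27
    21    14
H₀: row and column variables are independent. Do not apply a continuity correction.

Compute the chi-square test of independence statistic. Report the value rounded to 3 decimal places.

Row totals [49, 35], col totals [43, 41], n=84
χ² = (22−25.08)²/25.08 + (27−23.92)²/23.92 + (21−17.92)²/17.92 + (14−17.08)²/17.08 = 1.8636
df = 1

test statistic = 1.864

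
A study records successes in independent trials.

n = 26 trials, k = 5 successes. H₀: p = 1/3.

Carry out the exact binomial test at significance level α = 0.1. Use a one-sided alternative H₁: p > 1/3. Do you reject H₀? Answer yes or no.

Exact binomial: n=26, k=5, p₀=1/3=0.3333
P(X≥5) from Σ C(n,i)·p₀^i·(1−p₀)^(n−i)
p-value (one-sided, H₁ greater) = 0.96424
At α=0.1: p ≥ α → fail to reject H₀

reject H₀: no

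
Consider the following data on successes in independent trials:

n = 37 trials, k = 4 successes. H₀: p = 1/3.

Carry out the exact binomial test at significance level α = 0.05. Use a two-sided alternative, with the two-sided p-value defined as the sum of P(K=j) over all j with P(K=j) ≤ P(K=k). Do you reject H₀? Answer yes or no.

Exact binomial: n=37, k=4, p₀=1/3=0.3333
P(X=j) = C(n,j)·p₀^j·(1−p₀)^(n−j); p = Σ P(X=j) over j with P(X=j) ≤ P(X=4)
p-value (two-sided) = 0.00260
At α=0.05: p < α → reject H₀

reject H₀: yes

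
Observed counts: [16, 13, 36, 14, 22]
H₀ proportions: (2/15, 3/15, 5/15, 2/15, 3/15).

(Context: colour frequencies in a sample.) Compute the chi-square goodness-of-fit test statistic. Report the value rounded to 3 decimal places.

test statistic = 3.386

n = 101; E_i = n·p_i = [13.47, 20.20, 33.67, 13.47, 20.20]
χ² = (16−13.47)²/13.47 + (13−20.20)²/20.20 + (36−33.67)²/33.67 + (14−13.47)²/13.47 + (22−20.20)²/20.20 = 3.3861
df = 4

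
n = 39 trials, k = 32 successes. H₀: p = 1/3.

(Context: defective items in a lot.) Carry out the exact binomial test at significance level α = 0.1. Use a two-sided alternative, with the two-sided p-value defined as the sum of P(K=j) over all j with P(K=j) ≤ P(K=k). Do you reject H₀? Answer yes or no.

Exact binomial: n=39, k=32, p₀=1/3=0.3333
P(X=j) = C(n,j)·p₀^j·(1−p₀)^(n−j); p = Σ P(X=j) over j with P(X=j) ≤ P(X=32)
p-value (two-sided) = 0.00000
At α=0.1: p < α → reject H₀

reject H₀: yes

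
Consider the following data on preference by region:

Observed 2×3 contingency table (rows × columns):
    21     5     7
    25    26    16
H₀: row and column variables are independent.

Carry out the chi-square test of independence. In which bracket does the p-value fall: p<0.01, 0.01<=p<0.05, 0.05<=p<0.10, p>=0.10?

Row totals [33, 67], col totals [46, 31, 23], n=100
χ² = (21−15.18)²/15.18 + (5−10.23)²/10.23 + (7−7.59)²/7.59 + (25−30.82)²/30.82 + (26−20.77)²/20.77 + (16−15.41)²/15.41 = 7.3896
df = 2
p-value (upper-tail) = 0.02485
→ bracket: 0.01<=p<0.05

p-value bracket: 0.01<=p<0.05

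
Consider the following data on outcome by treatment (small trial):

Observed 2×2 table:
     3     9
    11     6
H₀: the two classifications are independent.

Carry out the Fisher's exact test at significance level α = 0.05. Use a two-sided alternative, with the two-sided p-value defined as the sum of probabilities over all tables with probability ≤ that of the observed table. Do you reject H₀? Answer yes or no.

reject H₀: no

Margins: r₁=12, r₂=17, c₁=14, c₂=15, n=29
p_obs = C(12,3)·C(17,11)/C(29,14); sum pmf over tables with pmf ≤ p_obs
p-value (two-sided) = 0.06043
At α=0.05: p ≥ α → fail to reject H₀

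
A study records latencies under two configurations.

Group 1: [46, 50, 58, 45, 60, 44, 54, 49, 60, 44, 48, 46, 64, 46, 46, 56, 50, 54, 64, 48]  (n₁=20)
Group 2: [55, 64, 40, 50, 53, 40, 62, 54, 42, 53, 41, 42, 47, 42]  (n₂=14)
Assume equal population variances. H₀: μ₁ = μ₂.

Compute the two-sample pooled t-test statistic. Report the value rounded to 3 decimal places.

test statistic = 1.049

x̄₁=51.600, s₁=6.660, n₁=20
x̄₂=48.929, s₂=8.157, n₂=14
s_p² = [19·6.660² + 13·8.157²]/32 = 53.3665
SE = √(s_p²·(1/20+1/14)) = 2.5456
t = (51.600−48.929)/2.5456 = 1.0494
df = 32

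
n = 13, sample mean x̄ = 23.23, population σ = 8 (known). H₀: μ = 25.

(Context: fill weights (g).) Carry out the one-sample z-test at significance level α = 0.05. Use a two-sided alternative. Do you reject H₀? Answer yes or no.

SE = σ/√n = 8/√13 = 2.2188
z = (x̄−μ₀)/SE = (23.23−25)/2.2188 = -0.7977
p-value (two-sided) = 0.42503
At α=0.05: p ≥ α → fail to reject H₀

reject H₀: no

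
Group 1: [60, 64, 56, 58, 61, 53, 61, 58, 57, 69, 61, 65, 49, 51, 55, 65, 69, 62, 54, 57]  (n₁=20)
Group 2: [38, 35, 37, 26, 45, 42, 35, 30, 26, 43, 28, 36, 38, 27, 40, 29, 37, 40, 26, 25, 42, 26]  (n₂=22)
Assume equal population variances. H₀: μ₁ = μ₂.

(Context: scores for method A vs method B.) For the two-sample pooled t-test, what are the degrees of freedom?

degrees of freedom = 40

df = n₁ + n₂ − 2 = 20 + 22 − 2 = 40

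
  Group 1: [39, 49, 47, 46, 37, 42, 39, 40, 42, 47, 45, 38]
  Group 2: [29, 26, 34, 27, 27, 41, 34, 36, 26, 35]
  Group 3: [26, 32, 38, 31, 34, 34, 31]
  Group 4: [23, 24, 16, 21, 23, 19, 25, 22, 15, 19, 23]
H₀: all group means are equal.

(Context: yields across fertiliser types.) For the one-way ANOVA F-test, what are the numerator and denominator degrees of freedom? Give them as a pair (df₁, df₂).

k = 4 groups, N = 40 total
df = (k−1, N−k) = (4−1, 40−4) = (3, 36)

degrees of freedom = [3, 36]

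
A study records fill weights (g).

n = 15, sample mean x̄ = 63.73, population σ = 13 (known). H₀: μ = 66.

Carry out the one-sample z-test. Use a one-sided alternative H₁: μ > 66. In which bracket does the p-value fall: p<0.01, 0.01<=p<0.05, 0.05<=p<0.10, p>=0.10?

p-value bracket: p>=0.10

SE = σ/√n = 13/√15 = 3.3566
z = (x̄−μ₀)/SE = (63.73−66)/3.3566 = -0.6763
p-value (one-sided, H₁ greater) = 0.75057
→ bracket: p>=0.10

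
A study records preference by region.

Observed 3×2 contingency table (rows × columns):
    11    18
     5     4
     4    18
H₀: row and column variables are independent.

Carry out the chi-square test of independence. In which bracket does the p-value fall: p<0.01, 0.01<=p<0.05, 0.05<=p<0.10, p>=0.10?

Row totals [29, 9, 22], col totals [20, 40], n=60
χ² = (11−9.67)²/9.67 + (18−19.33)²/19.33 + (5−3.00)²/3.00 + (4−6.00)²/6.00 + (4−7.33)²/7.33 + (18−14.67)²/14.67 = 4.5486
df = 2
p-value (upper-tail) = 0.10287
→ bracket: p>=0.10

p-value bracket: p>=0.10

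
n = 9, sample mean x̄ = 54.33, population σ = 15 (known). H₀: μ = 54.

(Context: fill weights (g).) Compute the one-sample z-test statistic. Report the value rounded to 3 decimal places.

SE = σ/√n = 15/√9 = 5.0000
z = (x̄−μ₀)/SE = (54.33−54)/5.0000 = 0.0660

test statistic = 0.066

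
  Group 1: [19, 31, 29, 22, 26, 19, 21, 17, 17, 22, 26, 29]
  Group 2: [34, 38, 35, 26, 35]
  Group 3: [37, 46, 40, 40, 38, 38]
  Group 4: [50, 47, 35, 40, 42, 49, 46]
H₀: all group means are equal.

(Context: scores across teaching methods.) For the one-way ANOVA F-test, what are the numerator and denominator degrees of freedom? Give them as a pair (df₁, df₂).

k = 4 groups, N = 30 total
df = (k−1, N−k) = (4−1, 30−4) = (3, 26)

degrees of freedom = [3, 26]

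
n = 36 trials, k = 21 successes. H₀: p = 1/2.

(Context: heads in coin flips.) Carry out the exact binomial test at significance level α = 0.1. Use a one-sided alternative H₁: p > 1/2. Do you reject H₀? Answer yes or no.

reject H₀: no

Exact binomial: n=36, k=21, p₀=1/2=0.5000
P(X≥21) from Σ C(n,i)·p₀^i·(1−p₀)^(n−i)
p-value (one-sided, H₁ greater) = 0.20252
At α=0.1: p ≥ α → fail to reject H₀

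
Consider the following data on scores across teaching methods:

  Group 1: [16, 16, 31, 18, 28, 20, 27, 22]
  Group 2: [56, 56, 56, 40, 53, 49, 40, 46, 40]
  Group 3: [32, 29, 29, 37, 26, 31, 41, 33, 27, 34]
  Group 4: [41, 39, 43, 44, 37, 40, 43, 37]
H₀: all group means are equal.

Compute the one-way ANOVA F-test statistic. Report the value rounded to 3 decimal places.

Group means [22.25, 48.44, 31.90, 40.50], grand mean 35.914
SSB = Σnᵢ(x̄ᵢ−x̄)² = 3236.121; SSW = ΣΣ(x−x̄ᵢ)² = 888.622
MSB = 3236.121/3 = 1078.7069; MSW = 888.622/31 = 28.6652
F = MSB/MSW = 37.6312
df = (3, 31)

test statistic = 37.631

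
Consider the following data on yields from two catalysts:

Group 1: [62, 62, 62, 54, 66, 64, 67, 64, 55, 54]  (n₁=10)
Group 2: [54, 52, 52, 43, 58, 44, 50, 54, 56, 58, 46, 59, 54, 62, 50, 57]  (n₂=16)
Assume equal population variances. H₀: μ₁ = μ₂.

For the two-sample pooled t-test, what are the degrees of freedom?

df = n₁ + n₂ − 2 = 10 + 16 − 2 = 24

degrees of freedom = 24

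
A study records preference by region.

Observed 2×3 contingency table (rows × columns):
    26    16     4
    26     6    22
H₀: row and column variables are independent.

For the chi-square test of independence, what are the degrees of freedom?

df = (r−1)(c−1) = (2−1)·(3−1) = 2

degrees of freedom = 2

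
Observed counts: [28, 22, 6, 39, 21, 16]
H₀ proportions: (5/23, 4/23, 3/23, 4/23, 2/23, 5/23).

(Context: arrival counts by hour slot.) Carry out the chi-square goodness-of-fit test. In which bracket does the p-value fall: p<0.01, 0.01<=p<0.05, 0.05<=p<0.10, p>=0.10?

p-value bracket: p<0.01

n = 132; E_i = n·p_i = [28.70, 22.96, 17.22, 22.96, 11.48, 28.70]
χ² = (28−28.70)²/28.70 + (22−22.96)²/22.96 + (6−17.22)²/17.22 + (39−22.96)²/22.96 + (21−11.48)²/11.48 + (16−28.70)²/28.70 = 32.0928
df = 5
p-value (upper-tail) = 0.00001
→ bracket: p<0.01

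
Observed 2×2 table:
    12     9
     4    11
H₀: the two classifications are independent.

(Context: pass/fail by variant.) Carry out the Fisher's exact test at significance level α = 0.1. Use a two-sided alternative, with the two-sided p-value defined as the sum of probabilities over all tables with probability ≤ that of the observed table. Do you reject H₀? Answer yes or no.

Margins: r₁=21, r₂=15, c₁=16, c₂=20, n=36
p_obs = C(21,12)·C(15,4)/C(36,16); sum pmf over tables with pmf ≤ p_obs
p-value (two-sided) = 0.09585
At α=0.1: p < α → reject H₀

reject H₀: yes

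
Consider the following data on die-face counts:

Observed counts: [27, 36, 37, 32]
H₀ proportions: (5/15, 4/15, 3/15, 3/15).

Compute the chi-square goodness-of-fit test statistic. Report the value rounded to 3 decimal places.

test statistic = 12.030

n = 132; E_i = n·p_i = [44.00, 35.20, 26.40, 26.40]
χ² = (27−44.00)²/44.00 + (36−35.20)²/35.20 + (37−26.40)²/26.40 + (32−26.40)²/26.40 = 12.0303
df = 3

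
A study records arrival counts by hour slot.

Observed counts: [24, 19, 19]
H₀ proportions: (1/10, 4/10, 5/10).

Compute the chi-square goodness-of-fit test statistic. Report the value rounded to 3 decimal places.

n = 62; E_i = n·p_i = [6.20, 24.80, 31.00]
χ² = (24−6.20)²/6.20 + (19−24.80)²/24.80 + (19−31.00)²/31.00 = 57.1048
df = 2

test statistic = 57.105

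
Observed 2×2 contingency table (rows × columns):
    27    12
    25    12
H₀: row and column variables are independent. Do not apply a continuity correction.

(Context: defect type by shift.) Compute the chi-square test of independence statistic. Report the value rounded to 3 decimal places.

test statistic = 0.024

Row totals [39, 37], col totals [52, 24], n=76
χ² = (27−26.68)²/26.68 + (12−12.32)²/12.32 + (25−25.32)²/25.32 + (12−11.68)²/11.68 = 0.0243
df = 1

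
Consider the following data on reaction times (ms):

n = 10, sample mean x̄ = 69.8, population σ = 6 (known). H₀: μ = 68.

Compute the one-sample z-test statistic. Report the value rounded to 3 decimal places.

SE = σ/√n = 6/√10 = 1.8974
z = (x̄−μ₀)/SE = (69.8−68)/1.8974 = 0.9487

test statistic = 0.949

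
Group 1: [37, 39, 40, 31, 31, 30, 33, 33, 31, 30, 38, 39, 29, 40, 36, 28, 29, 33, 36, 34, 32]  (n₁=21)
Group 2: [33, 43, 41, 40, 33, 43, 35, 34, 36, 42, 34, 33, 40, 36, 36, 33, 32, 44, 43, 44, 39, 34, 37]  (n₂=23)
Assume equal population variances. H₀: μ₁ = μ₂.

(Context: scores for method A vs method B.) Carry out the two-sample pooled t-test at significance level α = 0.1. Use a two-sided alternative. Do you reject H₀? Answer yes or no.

reject H₀: yes

x̄₁=33.762, s₁=3.910, n₁=21
x̄₂=37.609, s₂=4.175, n₂=23
s_p² = [20·3.910² + 22·4.175²]/42 = 16.4116
SE = √(s_p²·(1/21+1/23)) = 1.2227
t = (33.762−37.609)/1.2227 = -3.1461
df = 42
p-value (two-sided) = 0.00304
At α=0.1: p < α → reject H₀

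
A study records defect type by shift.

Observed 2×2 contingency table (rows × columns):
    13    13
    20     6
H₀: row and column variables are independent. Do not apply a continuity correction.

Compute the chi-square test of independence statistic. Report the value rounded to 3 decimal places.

test statistic = 4.064

Row totals [26, 26], col totals [33, 19], n=52
χ² = (13−16.50)²/16.50 + (13−9.50)²/9.50 + (20−16.50)²/16.50 + (6−9.50)²/9.50 = 4.0638
df = 1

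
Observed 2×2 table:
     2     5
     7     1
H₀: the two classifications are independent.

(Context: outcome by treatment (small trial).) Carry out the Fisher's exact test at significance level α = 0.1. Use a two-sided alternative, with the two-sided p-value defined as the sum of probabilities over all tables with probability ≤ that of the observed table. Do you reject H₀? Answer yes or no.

Margins: r₁=7, r₂=8, c₁=9, c₂=6, n=15
p_obs = C(7,2)·C(8,7)/C(15,9); sum pmf over tables with pmf ≤ p_obs
p-value (two-sided) = 0.04056
At α=0.1: p < α → reject H₀

reject H₀: yes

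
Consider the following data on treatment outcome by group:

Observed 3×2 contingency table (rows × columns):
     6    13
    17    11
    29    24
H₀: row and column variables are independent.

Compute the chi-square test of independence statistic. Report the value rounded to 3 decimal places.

test statistic = 4.183

Row totals [19, 28, 53], col totals [52, 48], n=100
χ² = (6−9.88)²/9.88 + (13−9.12)²/9.12 + (17−14.56)²/14.56 + (11−13.44)²/13.44 + (29−27.56)²/27.56 + (24−25.44)²/25.44 = 4.1831
df = 2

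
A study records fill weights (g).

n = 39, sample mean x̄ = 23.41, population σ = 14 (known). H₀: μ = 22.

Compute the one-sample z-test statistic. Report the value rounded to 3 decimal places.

test statistic = 0.629

SE = σ/√n = 14/√39 = 2.2418
z = (x̄−μ₀)/SE = (23.41−22)/2.2418 = 0.6290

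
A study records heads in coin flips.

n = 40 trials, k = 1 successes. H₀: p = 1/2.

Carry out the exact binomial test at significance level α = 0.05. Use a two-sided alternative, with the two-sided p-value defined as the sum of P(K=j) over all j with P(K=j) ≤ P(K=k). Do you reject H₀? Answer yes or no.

Exact binomial: n=40, k=1, p₀=1/2=0.5000
P(X=j) = C(n,j)·p₀^j·(1−p₀)^(n−j); p = Σ P(X=j) over j with P(X=j) ≤ P(X=1)
p-value (two-sided) = 0.00000
At α=0.05: p < α → reject H₀

reject H₀: yes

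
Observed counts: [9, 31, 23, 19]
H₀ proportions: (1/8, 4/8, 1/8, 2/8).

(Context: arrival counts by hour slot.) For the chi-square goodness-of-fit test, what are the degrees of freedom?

df = k − 1 = 4 − 1 = 3

degrees of freedom = 3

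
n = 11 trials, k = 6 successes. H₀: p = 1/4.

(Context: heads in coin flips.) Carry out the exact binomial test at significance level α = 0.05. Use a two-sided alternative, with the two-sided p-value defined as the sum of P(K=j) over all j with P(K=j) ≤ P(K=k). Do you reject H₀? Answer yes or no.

Exact binomial: n=11, k=6, p₀=1/4=0.2500
P(X=j) = C(n,j)·p₀^j·(1−p₀)^(n−j); p = Σ P(X=j) over j with P(X=j) ≤ P(X=6)
p-value (two-sided) = 0.03433
At α=0.05: p < α → reject H₀

reject H₀: yes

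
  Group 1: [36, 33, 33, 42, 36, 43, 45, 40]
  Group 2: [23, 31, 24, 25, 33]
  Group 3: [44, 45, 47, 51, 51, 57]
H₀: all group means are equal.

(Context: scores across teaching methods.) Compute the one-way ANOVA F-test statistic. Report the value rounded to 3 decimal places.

Group means [38.50, 27.20, 49.17], grand mean 38.895
SSB = Σnᵢ(x̄ᵢ−x̄)² = 1318.156; SSW = ΣΣ(x−x̄ᵢ)² = 347.633
MSB = 1318.156/2 = 659.0781; MSW = 347.633/16 = 21.7271
F = MSB/MSW = 30.3344
df = (2, 16)

test statistic = 30.334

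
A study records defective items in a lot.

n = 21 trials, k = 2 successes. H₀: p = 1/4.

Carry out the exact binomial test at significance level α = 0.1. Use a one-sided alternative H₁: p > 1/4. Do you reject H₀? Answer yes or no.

reject H₀: no

Exact binomial: n=21, k=2, p₀=1/4=0.2500
P(X≥2) from Σ C(n,i)·p₀^i·(1−p₀)^(n−i)
p-value (one-sided, H₁ greater) = 0.98097
At α=0.1: p ≥ α → fail to reject H₀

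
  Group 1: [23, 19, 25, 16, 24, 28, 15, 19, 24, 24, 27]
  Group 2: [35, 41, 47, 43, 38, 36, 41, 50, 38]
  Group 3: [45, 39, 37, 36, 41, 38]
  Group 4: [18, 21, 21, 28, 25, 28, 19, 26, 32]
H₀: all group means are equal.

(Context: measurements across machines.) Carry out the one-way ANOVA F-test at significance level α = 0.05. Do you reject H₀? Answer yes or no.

Group means [22.18, 41.00, 39.33, 24.22], grand mean 30.486
SSB = Σnᵢ(x̄ᵢ−x̄)² = 2576.218; SSW = ΣΣ(x−x̄ᵢ)² = 618.525
MSB = 2576.218/3 = 858.7392; MSW = 618.525/31 = 19.9524
F = MSB/MSW = 43.0393
df = (3, 31)
p-value (upper-tail) = 0.00000
At α=0.05: p < α → reject H₀

reject H₀: yes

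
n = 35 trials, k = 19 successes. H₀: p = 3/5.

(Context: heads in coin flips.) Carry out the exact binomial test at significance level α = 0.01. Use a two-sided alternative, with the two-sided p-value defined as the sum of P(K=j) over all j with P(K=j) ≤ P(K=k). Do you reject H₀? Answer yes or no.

Exact binomial: n=35, k=19, p₀=3/5=0.6000
P(X=j) = C(n,j)·p₀^j·(1−p₀)^(n−j); p = Σ P(X=j) over j with P(X=j) ≤ P(X=19)
p-value (two-sided) = 0.49491
At α=0.01: p ≥ α → fail to reject H₀

reject H₀: no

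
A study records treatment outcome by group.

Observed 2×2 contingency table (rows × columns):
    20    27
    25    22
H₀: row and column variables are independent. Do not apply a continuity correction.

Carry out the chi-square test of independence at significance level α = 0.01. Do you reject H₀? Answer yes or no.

reject H₀: no

Row totals [47, 47], col totals [45, 49], n=94
χ² = (20−22.50)²/22.50 + (27−24.50)²/24.50 + (25−22.50)²/22.50 + (22−24.50)²/24.50 = 1.0658
df = 1
p-value (upper-tail) = 0.30191
At α=0.01: p ≥ α → fail to reject H₀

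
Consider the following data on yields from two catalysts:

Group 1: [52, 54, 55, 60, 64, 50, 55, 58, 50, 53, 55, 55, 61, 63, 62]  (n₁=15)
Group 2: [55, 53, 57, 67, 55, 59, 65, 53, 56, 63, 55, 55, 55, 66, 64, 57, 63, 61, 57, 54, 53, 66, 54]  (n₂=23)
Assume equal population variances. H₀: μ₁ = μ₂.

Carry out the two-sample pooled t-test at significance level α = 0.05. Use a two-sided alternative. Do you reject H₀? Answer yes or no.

x̄₁=56.467, s₁=4.596, n₁=15
x̄₂=58.391, s₂=4.812, n₂=23
s_p² = [14·4.596² + 22·4.812²]/36 = 22.3670
SE = √(s_p²·(1/15+1/23)) = 1.5696
t = (56.467−58.391)/1.5696 = -1.2262
df = 36
p-value (two-sided) = 0.22808
At α=0.05: p ≥ α → fail to reject H₀

reject H₀: no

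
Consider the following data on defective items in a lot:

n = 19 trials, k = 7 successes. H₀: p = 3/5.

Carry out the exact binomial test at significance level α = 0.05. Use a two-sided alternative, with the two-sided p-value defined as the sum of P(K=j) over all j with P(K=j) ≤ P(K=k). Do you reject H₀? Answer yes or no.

Exact binomial: n=19, k=7, p₀=3/5=0.6000
P(X=j) = C(n,j)·p₀^j·(1−p₀)^(n−j); p = Σ P(X=j) over j with P(X=j) ≤ P(X=7)
p-value (two-sided) = 0.05819
At α=0.05: p ≥ α → fail to reject H₀

reject H₀: no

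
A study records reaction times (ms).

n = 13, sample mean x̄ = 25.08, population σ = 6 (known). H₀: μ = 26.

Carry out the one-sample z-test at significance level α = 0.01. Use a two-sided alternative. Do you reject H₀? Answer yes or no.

reject H₀: no

SE = σ/√n = 6/√13 = 1.6641
z = (x̄−μ₀)/SE = (25.08−26)/1.6641 = -0.5529
p-value (two-sided) = 0.58037
At α=0.01: p ≥ α → fail to reject H₀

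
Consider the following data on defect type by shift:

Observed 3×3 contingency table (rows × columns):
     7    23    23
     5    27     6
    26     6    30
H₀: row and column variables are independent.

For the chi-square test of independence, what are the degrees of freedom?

df = (r−1)(c−1) = (3−1)·(3−1) = 4

degrees of freedom = 4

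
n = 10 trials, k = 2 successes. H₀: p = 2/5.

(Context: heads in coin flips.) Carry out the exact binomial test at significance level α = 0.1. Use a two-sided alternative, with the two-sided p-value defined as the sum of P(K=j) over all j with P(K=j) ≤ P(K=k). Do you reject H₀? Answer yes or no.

reject H₀: no

Exact binomial: n=10, k=2, p₀=2/5=0.4000
P(X=j) = C(n,j)·p₀^j·(1−p₀)^(n−j); p = Σ P(X=j) over j with P(X=j) ≤ P(X=2)
p-value (two-sided) = 0.33353
At α=0.1: p ≥ α → fail to reject H₀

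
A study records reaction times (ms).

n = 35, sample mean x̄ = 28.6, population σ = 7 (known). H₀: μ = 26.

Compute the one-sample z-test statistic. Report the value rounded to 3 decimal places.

test statistic = 2.197

SE = σ/√n = 7/√35 = 1.1832
z = (x̄−μ₀)/SE = (28.6−26)/1.1832 = 2.1974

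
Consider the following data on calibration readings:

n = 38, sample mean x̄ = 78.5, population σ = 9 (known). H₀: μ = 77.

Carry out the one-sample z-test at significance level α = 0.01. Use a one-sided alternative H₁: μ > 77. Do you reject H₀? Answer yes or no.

reject H₀: no

SE = σ/√n = 9/√38 = 1.4600
z = (x̄−μ₀)/SE = (78.5−77)/1.4600 = 1.0274
p-value (one-sided, H₁ greater) = 0.15212
At α=0.01: p ≥ α → fail to reject H₀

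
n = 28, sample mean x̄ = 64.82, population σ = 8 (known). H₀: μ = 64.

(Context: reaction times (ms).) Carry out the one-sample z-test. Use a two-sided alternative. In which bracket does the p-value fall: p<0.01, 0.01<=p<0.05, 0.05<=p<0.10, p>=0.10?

SE = σ/√n = 8/√28 = 1.5119
z = (x̄−μ₀)/SE = (64.82−64)/1.5119 = 0.5424
p-value (two-sided) = 0.58756
→ bracket: p>=0.10

p-value bracket: p>=0.10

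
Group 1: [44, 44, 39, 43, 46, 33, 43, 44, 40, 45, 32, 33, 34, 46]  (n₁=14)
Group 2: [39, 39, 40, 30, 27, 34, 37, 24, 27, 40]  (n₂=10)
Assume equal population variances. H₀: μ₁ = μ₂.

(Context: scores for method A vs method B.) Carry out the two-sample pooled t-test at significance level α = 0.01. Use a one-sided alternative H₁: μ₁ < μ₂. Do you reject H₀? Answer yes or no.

x̄₁=40.429, s₁=5.258, n₁=14
x̄₂=33.700, s₂=6.183, n₂=10
s_p² = [13·5.258² + 9·6.183²]/22 = 31.9786
SE = √(s_p²·(1/14+1/10)) = 2.3414
t = (40.429−33.700)/2.3414 = 2.8738
df = 22
p-value (one-sided, H₁ less) = 0.99559
At α=0.01: p ≥ α → fail to reject H₀

reject H₀: no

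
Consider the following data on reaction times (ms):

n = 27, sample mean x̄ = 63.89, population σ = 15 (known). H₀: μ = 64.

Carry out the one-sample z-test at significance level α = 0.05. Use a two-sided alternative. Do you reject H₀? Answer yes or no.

SE = σ/√n = 15/√27 = 2.8868
z = (x̄−μ₀)/SE = (63.89−64)/2.8868 = -0.0381
p-value (two-sided) = 0.96960
At α=0.05: p ≥ α → fail to reject H₀

reject H₀: no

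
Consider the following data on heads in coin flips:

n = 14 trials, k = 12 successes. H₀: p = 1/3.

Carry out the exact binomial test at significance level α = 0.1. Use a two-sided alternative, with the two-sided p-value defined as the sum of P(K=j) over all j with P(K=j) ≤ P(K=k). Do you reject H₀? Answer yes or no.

reject H₀: yes

Exact binomial: n=14, k=12, p₀=1/3=0.3333
P(X=j) = C(n,j)·p₀^j·(1−p₀)^(n−j); p = Σ P(X=j) over j with P(X=j) ≤ P(X=12)
p-value (two-sided) = 0.00008
At α=0.1: p < α → reject H₀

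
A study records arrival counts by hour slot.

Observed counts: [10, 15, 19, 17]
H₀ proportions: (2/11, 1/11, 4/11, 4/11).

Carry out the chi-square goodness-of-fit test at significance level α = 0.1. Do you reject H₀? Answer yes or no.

n = 61; E_i = n·p_i = [11.09, 5.55, 22.18, 22.18]
χ² = (10−11.09)²/11.09 + (15−5.55)²/5.55 + (19−22.18)²/22.18 + (17−22.18)²/22.18 = 17.8934
df = 3
p-value (upper-tail) = 0.00046
At α=0.1: p < α → reject H₀

reject H₀: yes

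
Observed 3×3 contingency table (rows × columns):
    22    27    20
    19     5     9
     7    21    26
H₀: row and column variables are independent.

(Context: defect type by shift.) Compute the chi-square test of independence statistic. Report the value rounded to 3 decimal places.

Row totals [69, 33, 54], col totals [48, 53, 55], n=156
χ² = (22−21.23)²/21.23 + (27−23.44)²/23.44 + (20−24.33)²/24.33 + (19−10.15)²/10.15 + (5−11.21)²/11.21 + (9−11.63)²/11.63 + (7−16.62)²/16.62 + (21−18.35)²/18.35 + (26−19.04)²/19.04 = 21.5762
df = 4

test statistic = 21.576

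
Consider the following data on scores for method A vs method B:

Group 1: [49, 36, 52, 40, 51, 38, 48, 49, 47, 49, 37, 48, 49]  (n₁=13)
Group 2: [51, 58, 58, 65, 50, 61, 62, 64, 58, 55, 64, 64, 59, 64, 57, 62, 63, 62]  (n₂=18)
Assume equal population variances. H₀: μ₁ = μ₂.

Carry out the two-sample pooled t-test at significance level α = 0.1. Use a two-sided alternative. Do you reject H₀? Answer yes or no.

x̄₁=45.615, s₁=5.665, n₁=13
x̄₂=59.833, s₂=4.462, n₂=18
s_p² = [12·5.665² + 17·4.462²]/29 = 24.9509
SE = √(s_p²·(1/13+1/18)) = 1.8181
t = (45.615−59.833)/1.8181 = -7.8203
df = 29
p-value (two-sided) = 0.00000
At α=0.1: p < α → reject H₀

reject H₀: yes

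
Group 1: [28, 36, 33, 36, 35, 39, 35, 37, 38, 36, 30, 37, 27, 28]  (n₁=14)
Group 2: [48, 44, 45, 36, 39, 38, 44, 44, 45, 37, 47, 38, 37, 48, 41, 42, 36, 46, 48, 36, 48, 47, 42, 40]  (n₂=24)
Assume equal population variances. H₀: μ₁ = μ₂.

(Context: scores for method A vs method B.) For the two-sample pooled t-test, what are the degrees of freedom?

degrees of freedom = 36

df = n₁ + n₂ − 2 = 14 + 24 − 2 = 36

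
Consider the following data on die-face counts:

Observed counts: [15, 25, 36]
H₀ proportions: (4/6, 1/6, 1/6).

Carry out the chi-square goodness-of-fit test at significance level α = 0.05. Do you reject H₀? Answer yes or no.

reject H₀: yes

n = 76; E_i = n·p_i = [50.67, 12.67, 12.67]
χ² = (15−50.67)²/50.67 + (25−12.67)²/12.67 + (36−12.67)²/12.67 = 80.0987
df = 2
p-value (upper-tail) = 0.00000
At α=0.05: p < α → reject H₀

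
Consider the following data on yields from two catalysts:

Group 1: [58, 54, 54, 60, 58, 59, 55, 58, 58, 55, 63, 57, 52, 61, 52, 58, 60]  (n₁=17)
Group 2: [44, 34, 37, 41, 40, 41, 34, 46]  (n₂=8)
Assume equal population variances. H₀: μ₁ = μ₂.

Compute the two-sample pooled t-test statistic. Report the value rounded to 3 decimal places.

test statistic = 11.562

x̄₁=57.176, s₁=3.107, n₁=17
x̄₂=39.625, s₂=4.373, n₂=8
s_p² = [16·3.107² + 7·4.373²]/23 = 12.5368
SE = √(s_p²·(1/17+1/8)) = 1.5181
t = (57.176−39.625)/1.5181 = 11.5617
df = 23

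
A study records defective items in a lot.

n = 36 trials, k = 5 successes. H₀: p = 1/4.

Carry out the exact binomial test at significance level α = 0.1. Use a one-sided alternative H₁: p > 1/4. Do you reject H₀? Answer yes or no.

reject H₀: no

Exact binomial: n=36, k=5, p₀=1/4=0.2500
P(X≥5) from Σ C(n,i)·p₀^i·(1−p₀)^(n−i)
p-value (one-sided, H₁ greater) = 0.96584
At α=0.1: p ≥ α → fail to reject H₀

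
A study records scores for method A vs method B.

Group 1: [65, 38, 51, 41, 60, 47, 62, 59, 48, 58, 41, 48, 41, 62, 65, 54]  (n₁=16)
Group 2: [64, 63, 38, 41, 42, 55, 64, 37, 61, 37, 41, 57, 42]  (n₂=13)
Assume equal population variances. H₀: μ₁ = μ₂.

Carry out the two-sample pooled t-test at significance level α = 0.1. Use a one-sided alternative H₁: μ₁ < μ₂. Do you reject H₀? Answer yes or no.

x̄₁=52.500, s₁=9.324, n₁=16
x̄₂=49.385, s₂=11.266, n₂=13
s_p² = [15·9.324² + 12·11.266²]/27 = 104.7066
SE = √(s_p²·(1/16+1/13)) = 3.8208
t = (52.500−49.385)/3.8208 = 0.8154
df = 27
p-value (one-sided, H₁ less) = 0.78900
At α=0.1: p ≥ α → fail to reject H₀

reject H₀: no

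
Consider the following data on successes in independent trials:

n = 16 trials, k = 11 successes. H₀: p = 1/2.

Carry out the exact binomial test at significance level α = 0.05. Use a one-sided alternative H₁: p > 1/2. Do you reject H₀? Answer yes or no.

reject H₀: no

Exact binomial: n=16, k=11, p₀=1/2=0.5000
P(X≥11) from Σ C(n,i)·p₀^i·(1−p₀)^(n−i)
p-value (one-sided, H₁ greater) = 0.10506
At α=0.05: p ≥ α → fail to reject H₀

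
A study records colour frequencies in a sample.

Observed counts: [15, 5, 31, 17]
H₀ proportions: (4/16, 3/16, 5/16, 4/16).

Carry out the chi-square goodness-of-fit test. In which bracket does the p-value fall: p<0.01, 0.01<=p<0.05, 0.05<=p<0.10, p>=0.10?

p-value bracket: 0.01<=p<0.05

n = 68; E_i = n·p_i = [17.00, 12.75, 21.25, 17.00]
χ² = (15−17.00)²/17.00 + (5−12.75)²/12.75 + (31−21.25)²/21.25 + (17−17.00)²/17.00 = 9.4196
df = 3
p-value (upper-tail) = 0.02420
→ bracket: 0.01<=p<0.05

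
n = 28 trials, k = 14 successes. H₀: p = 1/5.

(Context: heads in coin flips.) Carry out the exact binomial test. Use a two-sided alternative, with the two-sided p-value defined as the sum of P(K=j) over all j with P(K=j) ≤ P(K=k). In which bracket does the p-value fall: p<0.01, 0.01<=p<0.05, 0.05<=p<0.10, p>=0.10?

Exact binomial: n=28, k=14, p₀=1/5=0.2000
P(X=j) = C(n,j)·p₀^j·(1−p₀)^(n−j); p = Σ P(X=j) over j with P(X=j) ≤ P(X=14)
p-value (two-sided) = 0.00037
→ bracket: p<0.01

p-value bracket: p<0.01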